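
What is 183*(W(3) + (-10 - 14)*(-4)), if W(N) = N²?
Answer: 19215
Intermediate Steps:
183*(W(3) + (-10 - 14)*(-4)) = 183*(3² + (-10 - 14)*(-4)) = 183*(9 - 24*(-4)) = 183*(9 + 96) = 183*105 = 19215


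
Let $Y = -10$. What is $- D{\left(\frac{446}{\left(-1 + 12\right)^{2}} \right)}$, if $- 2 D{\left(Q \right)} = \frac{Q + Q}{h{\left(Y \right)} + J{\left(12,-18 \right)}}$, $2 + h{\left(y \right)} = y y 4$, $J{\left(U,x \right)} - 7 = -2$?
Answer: $\frac{446}{48763} \approx 0.0091463$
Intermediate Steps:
$J{\left(U,x \right)} = 5$ ($J{\left(U,x \right)} = 7 - 2 = 5$)
$h{\left(y \right)} = -2 + 4 y^{2}$ ($h{\left(y \right)} = -2 + y y 4 = -2 + y^{2} \cdot 4 = -2 + 4 y^{2}$)
$D{\left(Q \right)} = - \frac{Q}{403}$ ($D{\left(Q \right)} = - \frac{\left(Q + Q\right) \frac{1}{\left(-2 + 4 \left(-10\right)^{2}\right) + 5}}{2} = - \frac{2 Q \frac{1}{\left(-2 + 4 \cdot 100\right) + 5}}{2} = - \frac{2 Q \frac{1}{\left(-2 + 400\right) + 5}}{2} = - \frac{2 Q \frac{1}{398 + 5}}{2} = - \frac{2 Q \frac{1}{403}}{2} = - \frac{\frac{2}{403} Q}{2} = - \frac{Q}{403}$)
$- D{\left(\frac{446}{\left(-1 + 12\right)^{2}} \right)} = - \frac{\left(-1\right) \frac{446}{\left(-1 + 12\right)^{2}}}{403} = - \frac{\left(-1\right) \frac{446}{11^{2}}}{403} = - \frac{\left(-1\right) \frac{446}{121}}{403} = - \frac{\left(-1\right) 446 \cdot \frac{1}{121}}{403} = - \frac{\left(-1\right) 446}{403 \cdot 121} = \left(-1\right) \left(- \frac{446}{48763}\right) = \frac{446}{48763}$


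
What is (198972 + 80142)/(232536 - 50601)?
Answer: 93038/60645 ≈ 1.5341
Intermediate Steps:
(198972 + 80142)/(232536 - 50601) = 279114/181935 = 279114*(1/181935) = 93038/60645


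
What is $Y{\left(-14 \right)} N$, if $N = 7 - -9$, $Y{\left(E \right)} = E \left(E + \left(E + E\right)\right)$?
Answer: $9408$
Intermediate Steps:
$Y{\left(E \right)} = 3 E^{2}$ ($Y{\left(E \right)} = E \left(E + 2 E\right) = E 3 E = 3 E^{2}$)
$N = 16$ ($N = 7 + 9 = 16$)
$Y{\left(-14 \right)} N = 3 \left(-14\right)^{2} \cdot 16 = 3 \cdot 196 \cdot 16 = 588 \cdot 16 = 9408$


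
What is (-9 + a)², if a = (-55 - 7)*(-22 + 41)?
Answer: 1408969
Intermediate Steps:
a = -1178 (a = -62*19 = -1178)
(-9 + a)² = (-9 - 1178)² = (-1187)² = 1408969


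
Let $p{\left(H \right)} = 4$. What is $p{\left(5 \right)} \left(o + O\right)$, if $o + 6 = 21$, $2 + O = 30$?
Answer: $172$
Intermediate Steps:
$O = 28$ ($O = -2 + 30 = 28$)
$o = 15$ ($o = -6 + 21 = 15$)
$p{\left(5 \right)} \left(o + O\right) = 4 \left(15 + 28\right) = 4 \cdot 43 = 172$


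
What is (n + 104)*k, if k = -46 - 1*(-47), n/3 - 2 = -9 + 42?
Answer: 209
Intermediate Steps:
n = 105 (n = 6 + 3*(-9 + 42) = 6 + 3*33 = 6 + 99 = 105)
k = 1 (k = -46 + 47 = 1)
(n + 104)*k = (105 + 104)*1 = 209*1 = 209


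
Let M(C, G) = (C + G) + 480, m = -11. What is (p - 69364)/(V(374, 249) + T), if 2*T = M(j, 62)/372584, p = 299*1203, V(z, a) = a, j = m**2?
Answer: 216346860944/185547495 ≈ 1166.0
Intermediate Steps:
j = 121 (j = (-11)**2 = 121)
M(C, G) = 480 + C + G
p = 359697
T = 663/745168 (T = ((480 + 121 + 62)/372584)/2 = (663*(1/372584))/2 = (1/2)*(663/372584) = 663/745168 ≈ 0.00088973)
(p - 69364)/(V(374, 249) + T) = (359697 - 69364)/(249 + 663/745168) = 290333/(185547495/745168) = 290333*(745168/185547495) = 216346860944/185547495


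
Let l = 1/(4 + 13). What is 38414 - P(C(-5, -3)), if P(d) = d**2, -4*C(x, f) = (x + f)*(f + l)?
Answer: 11091646/289 ≈ 38379.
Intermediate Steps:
l = 1/17 ≈ 0.058824
C(x, f) = -(1/17 + f)*(f + x)/4 (C(x, f) = -(x + f)*(f + 1/17)/4 = -(f + x)*(1/17 + f)/4 = -(1/17 + f)*(f + x)/4)
38414 - P(C(-5, -3)) = 38414 - (-1/4*(-3)**2 - 1/68*(-3) - 1/68*(-5) - 1/4*(-3)*(-5))**2 = 38414 - (-1/4*9 + 3/68 + 5/68 - 15/4)**2 = 38414 - (-9/4 + 3/68 + 5/68 - 15/4)**2 = 38414 - (-100/17)**2 = 38414 - 1*10000/289 = 38414 - 10000/289 = 11091646/289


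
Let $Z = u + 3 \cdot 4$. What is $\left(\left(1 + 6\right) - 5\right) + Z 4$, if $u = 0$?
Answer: $50$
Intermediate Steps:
$Z = 12$ ($Z = 0 + 3 \cdot 4 = 0 + 12 = 12$)
$\left(\left(1 + 6\right) - 5\right) + Z 4 = \left(\left(1 + 6\right) - 5\right) + 12 \cdot 4 = \left(7 - 5\right) + 48 = 2 + 48 = 50$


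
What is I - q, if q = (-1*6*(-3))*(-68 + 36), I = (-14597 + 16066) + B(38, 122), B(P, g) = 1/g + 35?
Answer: 253761/122 ≈ 2080.0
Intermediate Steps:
B(P, g) = 35 + 1/g
I = 183489/122 (I = (-14597 + 16066) + (35 + 1/122) = 1469 + (35 + 1/122) = 1469 + 4271/122 = 183489/122 ≈ 1504.0)
q = -576 (q = -6*(-3)*(-32) = 18*(-32) = -576)
I - q = 183489/122 - 1*(-576) = 183489/122 + 576 = 253761/122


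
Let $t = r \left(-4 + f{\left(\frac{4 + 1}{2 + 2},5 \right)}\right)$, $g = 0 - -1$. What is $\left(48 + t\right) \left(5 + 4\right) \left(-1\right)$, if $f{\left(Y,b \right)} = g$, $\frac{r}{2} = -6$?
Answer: $-756$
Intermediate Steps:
$g = 1$ ($g = 0 + 1 = 1$)
$r = -12$ ($r = 2 \left(-6\right) = -12$)
$f{\left(Y,b \right)} = 1$
$t = 36$ ($t = - 12 \left(-4 + 1\right) = \left(-12\right) \left(-3\right) = 36$)
$\left(48 + t\right) \left(5 + 4\right) \left(-1\right) = \left(48 + 36\right) \left(5 + 4\right) \left(-1\right) = 84 \cdot 9 \left(-1\right) = 84 \left(-9\right) = -756$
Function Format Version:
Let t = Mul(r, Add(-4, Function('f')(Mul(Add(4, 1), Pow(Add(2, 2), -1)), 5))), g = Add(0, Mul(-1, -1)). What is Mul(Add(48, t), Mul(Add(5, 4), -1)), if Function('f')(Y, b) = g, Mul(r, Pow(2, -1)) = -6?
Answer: -756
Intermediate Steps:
g = 1 (g = Add(0, 1) = 1)
r = -12 (r = Mul(2, -6) = -12)
Function('f')(Y, b) = 1
t = 36 (t = Mul(-12, Add(-4, 1)) = Mul(-12, -3) = 36)
Mul(Add(48, t), Mul(Add(5, 4), -1)) = Mul(Add(48, 36), Mul(Add(5, 4), -1)) = Mul(84, Mul(9, -1)) = Mul(84, -9) = -756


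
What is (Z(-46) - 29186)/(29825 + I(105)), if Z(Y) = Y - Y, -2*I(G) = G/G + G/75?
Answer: -145930/149119 ≈ -0.97861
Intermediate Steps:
I(G) = -1/2 - G/150 (I(G) = -(G/G + G/75)/2 = -(1 + G*(1/75))/2 = -(1 + G/75)/2 = -1/2 - G/150)
Z(Y) = 0
(Z(-46) - 29186)/(29825 + I(105)) = (0 - 29186)/(29825 + (-1/2 - 1/150*105)) = -29186/(29825 + (-1/2 - 7/10)) = -29186/(29825 - 6/5) = -29186/149119/5 = -29186*5/149119 = -145930/149119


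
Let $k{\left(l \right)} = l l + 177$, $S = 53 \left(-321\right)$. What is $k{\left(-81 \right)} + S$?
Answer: $-10275$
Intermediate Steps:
$S = -17013$
$k{\left(l \right)} = 177 + l^{2}$ ($k{\left(l \right)} = l^{2} + 177 = 177 + l^{2}$)
$k{\left(-81 \right)} + S = \left(177 + \left(-81\right)^{2}\right) - 17013 = \left(177 + 6561\right) - 17013 = 6738 - 17013 = -10275$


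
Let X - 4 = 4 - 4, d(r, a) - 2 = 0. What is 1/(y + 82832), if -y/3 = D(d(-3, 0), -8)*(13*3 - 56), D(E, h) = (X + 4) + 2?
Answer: 1/83342 ≈ 1.1999e-5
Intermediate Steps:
d(r, a) = 2 (d(r, a) = 2 + 0 = 2)
X = 4 (X = 4 + (4 - 4) = 4 + 0 = 4)
D(E, h) = 10 (D(E, h) = (4 + 4) + 2 = 8 + 2 = 10)
y = 510 (y = -30*(13*3 - 56) = -30*(39 - 56) = -30*(-17) = -3*(-170) = 510)
1/(y + 82832) = 1/(510 + 82832) = 1/83342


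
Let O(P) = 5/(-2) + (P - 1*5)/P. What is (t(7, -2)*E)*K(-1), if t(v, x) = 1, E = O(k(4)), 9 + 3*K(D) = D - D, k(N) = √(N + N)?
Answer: 9/2 + 15*√2/4 ≈ 9.8033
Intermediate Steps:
k(N) = √2*√N (k(N) = √(2*N) = √2*√N)
O(P) = -5/2 + (-5 + P)/P (O(P) = 5*(-½) + (P - 5)/P = -5/2 + (-5 + P)/P)
K(D) = -3 (K(D) = -3 + (D - D)/3 = -3 + (⅓)*0 = -3 + 0 = -3)
E = -3/2 - 5*√2/4 ≈ -3.2678
(t(7, -2)*E)*K(-1) = (1*(-3/2 - 5*√2/4))*(-3) = (-3/2 - 5*√2/4)*(-3) = 9/2 + 15*√2/4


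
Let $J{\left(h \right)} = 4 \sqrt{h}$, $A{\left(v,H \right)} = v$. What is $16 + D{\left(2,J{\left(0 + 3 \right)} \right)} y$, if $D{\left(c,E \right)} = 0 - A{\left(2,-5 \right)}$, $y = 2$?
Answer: $12$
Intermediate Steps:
$D{\left(c,E \right)} = -2$ ($D{\left(c,E \right)} = 0 - 2 = -2$)
$16 + D{\left(2,J{\left(0 + 3 \right)} \right)} y = 16 - 4 = 12$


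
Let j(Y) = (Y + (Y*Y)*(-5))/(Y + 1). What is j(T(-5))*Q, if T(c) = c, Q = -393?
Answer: -25545/2 ≈ -12773.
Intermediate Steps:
j(Y) = (Y - 5*Y²)/(1 + Y) (j(Y) = (Y + Y²*(-5))/(1 + Y) = (Y - 5*Y²)/(1 + Y))
j(T(-5))*Q = -5*(1 - 5*(-5))/(1 - 5)*(-393) = -5*(1 + 25)/(-4)*(-393) = -5*(-¼)*26*(-393) = (65/2)*(-393) = -25545/2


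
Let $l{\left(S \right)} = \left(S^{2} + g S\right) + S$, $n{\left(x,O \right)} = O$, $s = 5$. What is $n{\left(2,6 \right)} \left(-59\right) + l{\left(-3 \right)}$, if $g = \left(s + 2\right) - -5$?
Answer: $-384$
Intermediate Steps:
$g = 12$ ($g = \left(5 + 2\right) - -5 = 7 + 5 = 12$)
$l{\left(S \right)} = S^{2} + 13 S$ ($l{\left(S \right)} = \left(S^{2} + 12 S\right) + S = S^{2} + 13 S$)
$n{\left(2,6 \right)} \left(-59\right) + l{\left(-3 \right)} = 6 \left(-59\right) - 3 \left(13 - 3\right) = -354 - 30 = -384$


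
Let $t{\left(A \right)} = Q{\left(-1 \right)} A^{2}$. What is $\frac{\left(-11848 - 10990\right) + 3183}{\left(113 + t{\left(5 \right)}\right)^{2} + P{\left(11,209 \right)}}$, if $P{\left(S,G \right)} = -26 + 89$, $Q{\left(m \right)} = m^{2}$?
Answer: $- \frac{19655}{19107} \approx -1.0287$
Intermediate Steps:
$P{\left(S,G \right)} = 63$
$t{\left(A \right)} = A^{2}$ ($t{\left(A \right)} = \left(-1\right)^{2} A^{2} = 1 A^{2} = A^{2}$)
$\frac{\left(-11848 - 10990\right) + 3183}{\left(113 + t{\left(5 \right)}\right)^{2} + P{\left(11,209 \right)}} = \frac{\left(-11848 - 10990\right) + 3183}{\left(113 + 5^{2}\right)^{2} + 63} = \frac{\left(-11848 - 10990\right) + 3183}{\left(113 + 25\right)^{2} + 63} = \frac{-22838 + 3183}{138^{2} + 63} = - \frac{19655}{19044 + 63} = - \frac{19655}{19107}$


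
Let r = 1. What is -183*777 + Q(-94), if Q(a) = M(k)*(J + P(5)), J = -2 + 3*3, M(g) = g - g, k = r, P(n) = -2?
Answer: -142191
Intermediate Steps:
k = 1
M(g) = 0
J = 7 (J = -2 + 9 = 7)
Q(a) = 0 (Q(a) = 0*(7 - 2) = 0*5 = 0)
-183*777 + Q(-94) = -183*777 + 0 = -142191 + 0 = -142191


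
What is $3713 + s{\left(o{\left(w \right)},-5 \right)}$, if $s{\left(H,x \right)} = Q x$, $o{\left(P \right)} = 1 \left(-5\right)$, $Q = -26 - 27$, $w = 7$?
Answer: $3978$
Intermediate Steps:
$Q = -53$ ($Q = -26 - 27 = -53$)
$o{\left(P \right)} = -5$
$s{\left(H,x \right)} = - 53 x$
$3713 + s{\left(o{\left(w \right)},-5 \right)} = 3713 - -265 = 3713 + 265 = 3978$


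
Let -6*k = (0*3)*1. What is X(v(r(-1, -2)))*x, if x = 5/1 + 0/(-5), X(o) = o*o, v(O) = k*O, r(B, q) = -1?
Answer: 0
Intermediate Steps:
k = 0 (k = -0*3/6 = -0 = -1/6*0 = 0)
v(O) = 0 (v(O) = 0*O = 0)
X(o) = o**2
x = 5 (x = 5*1 + 0*(-1/5) = 5 + 0 = 5)
X(v(r(-1, -2)))*x = 0**2*5 = 0*5 = 0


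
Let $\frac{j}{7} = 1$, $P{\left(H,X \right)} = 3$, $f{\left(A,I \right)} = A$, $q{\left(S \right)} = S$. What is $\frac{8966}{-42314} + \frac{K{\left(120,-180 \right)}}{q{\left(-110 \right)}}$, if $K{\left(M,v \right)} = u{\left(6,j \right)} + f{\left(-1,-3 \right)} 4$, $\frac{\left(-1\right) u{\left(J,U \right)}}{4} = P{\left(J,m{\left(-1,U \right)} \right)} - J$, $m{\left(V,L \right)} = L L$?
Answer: $- \frac{331193}{1163635} \approx -0.28462$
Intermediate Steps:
$m{\left(V,L \right)} = L^{2}$
$j = 7$ ($j = 7 \cdot 1 = 7$)
$u{\left(J,U \right)} = -12 + 4 J$ ($u{\left(J,U \right)} = - 4 \left(3 - J\right) = -12 + 4 J$)
$K{\left(M,v \right)} = 8$ ($K{\left(M,v \right)} = \left(-12 + 4 \cdot 6\right) - 4 = \left(-12 + 24\right) - 4 = 12 - 4 = 8$)
$\frac{8966}{-42314} + \frac{K{\left(120,-180 \right)}}{q{\left(-110 \right)}} = \frac{8966}{-42314} + \frac{8}{-110} = 8966 \left(- \frac{1}{42314}\right) + 8 \left(- \frac{1}{110}\right) = - \frac{4483}{21157} - \frac{4}{55} = - \frac{331193}{1163635}$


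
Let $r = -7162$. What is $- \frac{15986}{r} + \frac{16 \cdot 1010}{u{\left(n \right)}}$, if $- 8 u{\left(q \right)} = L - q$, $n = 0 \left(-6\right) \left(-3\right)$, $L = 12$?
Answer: $- \frac{115713941}{10743} \approx -10771.0$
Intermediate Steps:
$n = 0$ ($n = 0 \left(-3\right) = 0$)
$u{\left(q \right)} = - \frac{3}{2} + \frac{q}{8}$ ($u{\left(q \right)} = - \frac{12 - q}{8} = - \frac{3}{2} + \frac{q}{8}$)
$- \frac{15986}{r} + \frac{16 \cdot 1010}{u{\left(n \right)}} = - \frac{15986}{-7162} + \frac{16 \cdot 1010}{- \frac{3}{2} + \frac{1}{8} \cdot 0} = \left(-15986\right) \left(- \frac{1}{7162}\right) + \frac{16160}{- \frac{3}{2} + 0} = \frac{7993}{3581} + \frac{16160}{- \frac{3}{2}} = \frac{7993}{3581} + 16160 \left(- \frac{2}{3}\right) = \frac{7993}{3581} - \frac{32320}{3} = - \frac{115713941}{10743}$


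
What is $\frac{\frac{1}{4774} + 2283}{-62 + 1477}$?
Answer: $\frac{10899043}{6755210} \approx 1.6134$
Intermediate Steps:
$\frac{\frac{1}{4774} + 2283}{-62 + 1477} = \frac{\frac{1}{4774} + 2283}{1415} = \frac{10899043}{4774} \cdot \frac{1}{1415} = \frac{10899043}{6755210}$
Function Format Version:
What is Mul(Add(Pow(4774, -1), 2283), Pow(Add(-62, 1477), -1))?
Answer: Rational(10899043, 6755210) ≈ 1.6134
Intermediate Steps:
Mul(Add(Pow(4774, -1), 2283), Pow(Add(-62, 1477), -1)) = Mul(Add(Rational(1, 4774), 2283), Pow(1415, -1)) = Mul(Rational(10899043, 4774), Rational(1, 1415)) = Rational(10899043, 6755210)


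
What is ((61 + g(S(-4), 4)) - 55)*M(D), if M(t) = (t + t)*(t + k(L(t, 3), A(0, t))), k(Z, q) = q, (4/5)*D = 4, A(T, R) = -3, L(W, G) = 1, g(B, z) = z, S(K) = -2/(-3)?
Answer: 200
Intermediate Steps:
S(K) = ⅔ (S(K) = -2*(-⅓) = ⅔)
D = 5 (D = (5/4)*4 = 5)
M(t) = 2*t*(-3 + t) (M(t) = (t + t)*(t - 3) = (2*t)*(-3 + t) = 2*t*(-3 + t))
((61 + g(S(-4), 4)) - 55)*M(D) = ((61 + 4) - 55)*(2*5*(-3 + 5)) = (65 - 55)*(2*5*2) = 10*20 = 200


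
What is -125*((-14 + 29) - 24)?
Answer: 1125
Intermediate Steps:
-125*((-14 + 29) - 24) = -125*(15 - 24) = -125*(-9) = 1125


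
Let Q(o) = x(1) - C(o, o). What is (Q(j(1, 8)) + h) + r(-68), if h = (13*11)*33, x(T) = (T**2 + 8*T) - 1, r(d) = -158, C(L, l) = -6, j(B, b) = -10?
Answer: 4575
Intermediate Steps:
x(T) = -1 + T**2 + 8*T
h = 4719 (h = 143*33 = 4719)
Q(o) = 14 (Q(o) = (-1 + 1**2 + 8*1) - 1*(-6) = (-1 + 1 + 8) + 6 = 8 + 6 = 14)
(Q(j(1, 8)) + h) + r(-68) = (14 + 4719) - 158 = 4733 - 158 = 4575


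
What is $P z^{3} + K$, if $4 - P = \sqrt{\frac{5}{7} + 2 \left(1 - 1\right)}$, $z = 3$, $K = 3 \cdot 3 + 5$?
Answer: $122 - \frac{27 \sqrt{35}}{7} \approx 99.181$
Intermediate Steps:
$K = 14$ ($K = 9 + 5 = 14$)
$P = 4 - \frac{\sqrt{35}}{7}$ ($P = 4 - \sqrt{\frac{5}{7} + 2 \left(1 - 1\right)} = 4 - \sqrt{5 \cdot \frac{1}{7} + 2 \cdot 0} = 4 - \sqrt{\frac{5}{7} + 0} = 4 - \sqrt{\frac{5}{7}} = 4 - \frac{\sqrt{35}}{7} \approx 3.1548$)
$P z^{3} + K = \left(4 - \frac{\sqrt{35}}{7}\right) 3^{3} + 14 = \left(4 - \frac{\sqrt{35}}{7}\right) 27 + 14 = \left(108 - \frac{27 \sqrt{35}}{7}\right) + 14 = 122 - \frac{27 \sqrt{35}}{7}$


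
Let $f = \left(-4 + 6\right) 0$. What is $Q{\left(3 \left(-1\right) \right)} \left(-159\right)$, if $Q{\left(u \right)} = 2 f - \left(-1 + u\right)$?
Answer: $-636$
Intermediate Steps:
$f = 0$ ($f = 2 \cdot 0 = 0$)
$Q{\left(u \right)} = 1 - u$ ($Q{\left(u \right)} = 2 \cdot 0 - \left(-1 + u\right) = 0 - \left(-1 + u\right) = 1 - u$)
$Q{\left(3 \left(-1\right) \right)} \left(-159\right) = \left(1 - 3 \left(-1\right)\right) \left(-159\right) = \left(1 - -3\right) \left(-159\right) = \left(1 + 3\right) \left(-159\right) = 4 \left(-159\right) = -636$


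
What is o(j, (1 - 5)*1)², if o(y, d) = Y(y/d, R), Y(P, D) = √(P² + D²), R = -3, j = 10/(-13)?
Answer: 6109/676 ≈ 9.0370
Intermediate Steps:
j = -10/13 (j = 10*(-1/13) = -10/13 ≈ -0.76923)
Y(P, D) = √(D² + P²)
o(y, d) = √(9 + y²/d²) (o(y, d) = √((-3)² + (y/d)²) = √(9 + y²/d²))
o(j, (1 - 5)*1)² = (√(9 + (-10/13)²/((1 - 5)*1)²))² = (√(9 + (100/169)/(-4*1)²))² = (√(9 + (100/169)/(-4)²))² = (√(9 + (1/16)*(100/169)))² = (√(9 + 25/676))² = (√(6109/676))² = (√6109/26)² = 6109/676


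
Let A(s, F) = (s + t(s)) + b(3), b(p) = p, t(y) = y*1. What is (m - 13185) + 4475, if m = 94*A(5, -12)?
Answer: -7488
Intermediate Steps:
t(y) = y
A(s, F) = 3 + 2*s (A(s, F) = (s + s) + 3 = 2*s + 3 = 3 + 2*s)
m = 1222 (m = 94*(3 + 2*5) = 94*(3 + 10) = 94*13 = 1222)
(m - 13185) + 4475 = (1222 - 13185) + 4475 = -11963 + 4475 = -7488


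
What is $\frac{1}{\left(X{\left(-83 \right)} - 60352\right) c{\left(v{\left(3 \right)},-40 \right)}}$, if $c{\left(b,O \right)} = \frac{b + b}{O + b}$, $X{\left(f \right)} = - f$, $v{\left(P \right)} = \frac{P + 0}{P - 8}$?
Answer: $- \frac{203}{361614} \approx -0.00056137$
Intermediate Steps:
$v{\left(P \right)} = \frac{P}{-8 + P}$
$c{\left(b,O \right)} = \frac{2 b}{O + b}$
$\frac{1}{\left(X{\left(-83 \right)} - 60352\right) c{\left(v{\left(3 \right)},-40 \right)}} = \frac{1}{\left(\left(-1\right) \left(-83\right) - 60352\right) \frac{2 \frac{3}{-8 + 3}}{-40 + \frac{3}{-8 + 3}}} = \frac{1}{\left(83 - 60352\right) \frac{2 \frac{3}{-5}}{-40 + \frac{3}{-5}}} = \frac{1}{\left(-60269\right) \frac{2 \cdot 3 \left(- \frac{1}{5}\right)}{-40 + 3 \left(- \frac{1}{5}\right)}} = - \frac{1}{60269 \cdot 2 \left(- \frac{3}{5}\right) \frac{1}{-40 - \frac{3}{5}}} = - \frac{1}{60269 \cdot 2 \left(- \frac{3}{5}\right) \frac{1}{- \frac{203}{5}}} = - \frac{1}{60269 \cdot 2 \left(- \frac{3}{5}\right) \left(- \frac{5}{203}\right)} = - \frac{1}{60269 \cdot \frac{6}{203}} = \left(- \frac{1}{60269}\right) \frac{203}{6} = - \frac{203}{361614}$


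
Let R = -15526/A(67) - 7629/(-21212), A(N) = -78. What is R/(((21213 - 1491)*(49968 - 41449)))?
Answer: 164966287/138990717926424 ≈ 1.1869e-6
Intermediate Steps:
R = 164966287/827268 (R = -15526/(-78) - 7629/(-21212) = -15526*(-1/78) - 7629*(-1/21212) = 7763/39 + 7629/21212 = 164966287/827268 ≈ 199.41)
R/(((21213 - 1491)*(49968 - 41449))) = 164966287/(827268*(((21213 - 1491)*(49968 - 41449)))) = 164966287/(827268*((19722*8519))) = (164966287/827268)/168011718 = (164966287/827268)*(1/168011718) = 164966287/138990717926424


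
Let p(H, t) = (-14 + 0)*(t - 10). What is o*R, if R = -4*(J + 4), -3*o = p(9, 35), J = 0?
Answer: -5600/3 ≈ -1866.7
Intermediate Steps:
p(H, t) = 140 - 14*t (p(H, t) = -14*(-10 + t) = 140 - 14*t)
o = 350/3 (o = -(140 - 14*35)/3 = -(140 - 490)/3 = -⅓*(-350) = 350/3 ≈ 116.67)
R = -16 (R = -4*(0 + 4) = -4*4 = -16)
o*R = (350/3)*(-16) = -5600/3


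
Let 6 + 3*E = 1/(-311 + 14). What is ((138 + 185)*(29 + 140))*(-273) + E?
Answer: -13277907424/891 ≈ -1.4902e+7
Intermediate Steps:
E = -1783/891 (E = -2 + 1/(3*(-311 + 14)) = -2 + (1/3)/(-297) = -2 + (1/3)*(-1/297) = -2 - 1/891 = -1783/891 ≈ -2.0011)
((138 + 185)*(29 + 140))*(-273) + E = ((138 + 185)*(29 + 140))*(-273) - 1783/891 = (323*169)*(-273) - 1783/891 = 54587*(-273) - 1783/891 = -14902251 - 1783/891 = -13277907424/891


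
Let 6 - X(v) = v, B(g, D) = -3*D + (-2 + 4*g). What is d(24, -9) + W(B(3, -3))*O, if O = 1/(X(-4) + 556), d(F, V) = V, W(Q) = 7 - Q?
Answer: -2553/283 ≈ -9.0212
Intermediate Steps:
B(g, D) = -2 - 3*D + 4*g
X(v) = 6 - v
O = 1/566 (O = 1/((6 - 1*(-4)) + 556) = 1/((6 + 4) + 556) = 1/(10 + 556) = 1/566 ≈ 0.0017668)
d(24, -9) + W(B(3, -3))*O = -9 + (7 - (-2 - 3*(-3) + 4*3))*(1/566) = -9 + (7 - (-2 + 9 + 12))*(1/566) = -9 + (7 - 1*19)*(1/566) = -9 + (7 - 19)*(1/566) = -9 - 12*1/566 = -9 - 6/283 = -2553/283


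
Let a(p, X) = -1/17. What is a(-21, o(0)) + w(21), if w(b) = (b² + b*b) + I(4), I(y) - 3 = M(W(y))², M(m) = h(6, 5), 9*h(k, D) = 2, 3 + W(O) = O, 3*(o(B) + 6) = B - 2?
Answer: 1218632/1377 ≈ 884.99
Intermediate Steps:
o(B) = -20/3 + B/3 (o(B) = -6 + (B - 2)/3 = -6 + (-2 + B)/3 = -6 + (-⅔ + B/3) = -20/3 + B/3)
W(O) = -3 + O
h(k, D) = 2/9 (h(k, D) = (⅑)*2 = 2/9)
M(m) = 2/9
I(y) = 247/81 (I(y) = 3 + (2/9)² = 3 + 4/81 = 247/81)
w(b) = 247/81 + 2*b² (w(b) = (b² + b*b) + 247/81 = (b² + b²) + 247/81 = 2*b² + 247/81 = 247/81 + 2*b²)
a(p, X) = -1/17 (a(p, X) = -1*1/17 = -1/17)
a(-21, o(0)) + w(21) = -1/17 + (247/81 + 2*21²) = -1/17 + (247/81 + 2*441) = -1/17 + (247/81 + 882) = -1/17 + 71689/81 = 1218632/1377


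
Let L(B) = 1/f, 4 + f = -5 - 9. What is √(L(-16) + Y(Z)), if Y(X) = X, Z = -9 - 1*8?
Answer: I*√614/6 ≈ 4.1298*I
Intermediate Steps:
Z = -17 (Z = -9 - 8 = -17)
f = -18 (f = -4 + (-5 - 9) = -4 - 14 = -18)
L(B) = -1/18 (L(B) = 1/(-18) = -1/18)
√(L(-16) + Y(Z)) = √(-1/18 - 17) = √(-307/18) = I*√614/6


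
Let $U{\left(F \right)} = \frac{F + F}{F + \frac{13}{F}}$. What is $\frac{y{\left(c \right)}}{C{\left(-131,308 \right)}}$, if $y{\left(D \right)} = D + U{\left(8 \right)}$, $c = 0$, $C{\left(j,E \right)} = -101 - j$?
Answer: $\frac{64}{1155} \approx 0.055411$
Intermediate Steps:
$U{\left(F \right)} = \frac{2 F}{F + \frac{13}{F}}$
$y{\left(D \right)} = \frac{128}{77} + D$ ($y{\left(D \right)} = D + \frac{2 \cdot 8^{2}}{13 + 8^{2}} = D + 2 \cdot 64 \frac{1}{13 + 64} = D + 2 \cdot 64 \cdot \frac{1}{77} = D + \frac{128}{77} = \frac{128}{77} + D$)
$\frac{y{\left(c \right)}}{C{\left(-131,308 \right)}} = \frac{\frac{128}{77} + 0}{-101 - -131} = \frac{128}{77 \left(-101 + 131\right)} = \frac{128}{77 \cdot 30} = \frac{128}{77} \cdot \frac{1}{30} = \frac{64}{1155}$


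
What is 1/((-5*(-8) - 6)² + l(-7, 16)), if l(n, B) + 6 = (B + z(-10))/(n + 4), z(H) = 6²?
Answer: 3/3398 ≈ 0.00088287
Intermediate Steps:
z(H) = 36
l(n, B) = -6 + (36 + B)/(4 + n) (l(n, B) = -6 + (B + 36)/(n + 4) = -6 + (36 + B)/(4 + n))
1/((-5*(-8) - 6)² + l(-7, 16)) = 1/((-5*(-8) - 6)² + (12 + 16 - 6*(-7))/(4 - 7)) = 1/((40 - 6)² + (12 + 16 + 42)/(-3)) = 1/(34² - ⅓*70) = 1/(1156 - 70/3) = 1/(3398/3) = 3/3398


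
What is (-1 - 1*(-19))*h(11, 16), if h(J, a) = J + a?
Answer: 486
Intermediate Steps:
(-1 - 1*(-19))*h(11, 16) = (-1 - 1*(-19))*(11 + 16) = (-1 + 19)*27 = 18*27 = 486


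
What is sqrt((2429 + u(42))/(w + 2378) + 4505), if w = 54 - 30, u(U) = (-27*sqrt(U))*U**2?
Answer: sqrt(25997900478 - 114402456*sqrt(42))/2402 ≈ 66.163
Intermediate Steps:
u(U) = -27*U**(5/2)
w = 24
sqrt((2429 + u(42))/(w + 2378) + 4505) = sqrt((2429 - 47628*sqrt(42))/(24 + 2378) + 4505) = sqrt((2429 - 47628*sqrt(42))/2402 + 4505) = sqrt((2429 - 47628*sqrt(42))*(1/2402) + 4505) = sqrt((2429/2402 - 23814*sqrt(42)/1201) + 4505) = sqrt(10823439/2402 - 23814*sqrt(42)/1201)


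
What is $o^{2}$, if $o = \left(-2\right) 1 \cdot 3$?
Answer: $36$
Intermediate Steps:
$o = -6$ ($o = \left(-2\right) 3 = -6$)
$o^{2} = \left(-6\right)^{2} = 36$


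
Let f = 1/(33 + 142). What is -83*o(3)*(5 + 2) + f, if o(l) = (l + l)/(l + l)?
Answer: -101674/175 ≈ -580.99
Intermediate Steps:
f = 1/175 ≈ 0.0057143
o(l) = 1 (o(l) = (2*l)/((2*l)) = (2*l)*(1/(2*l)) = 1)
-83*o(3)*(5 + 2) + f = -83*(5 + 2) + 1/175 = -83*7 + 1/175 = -581 + 1/175 = -101674/175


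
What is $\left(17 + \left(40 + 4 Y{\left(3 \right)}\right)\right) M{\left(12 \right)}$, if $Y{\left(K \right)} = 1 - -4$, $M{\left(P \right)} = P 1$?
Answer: $924$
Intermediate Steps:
$M{\left(P \right)} = P$
$Y{\left(K \right)} = 5$ ($Y{\left(K \right)} = 1 + 4 = 5$)
$\left(17 + \left(40 + 4 Y{\left(3 \right)}\right)\right) M{\left(12 \right)} = \left(17 + \left(40 + 4 \cdot 5\right)\right) 12 = \left(17 + \left(40 + 20\right)\right) 12 = \left(17 + 60\right) 12 = 77 \cdot 12 = 924$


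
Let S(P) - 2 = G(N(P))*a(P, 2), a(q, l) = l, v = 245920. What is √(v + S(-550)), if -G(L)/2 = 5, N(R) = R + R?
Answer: √245902 ≈ 495.89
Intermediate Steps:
N(R) = 2*R
G(L) = -10 (G(L) = -2*5 = -10)
S(P) = -18 (S(P) = 2 - 10*2 = 2 - 20 = -18)
√(v + S(-550)) = √(245920 - 18) = √245902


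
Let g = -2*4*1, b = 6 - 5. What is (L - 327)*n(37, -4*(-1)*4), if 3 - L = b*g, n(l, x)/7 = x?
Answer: -35392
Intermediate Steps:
b = 1
g = -8 (g = -8*1 = -8)
n(l, x) = 7*x
L = 11 (L = 3 - (-8) = 3 - 1*(-8) = 3 + 8 = 11)
(L - 327)*n(37, -4*(-1)*4) = (11 - 327)*(7*(-4*(-1)*4)) = -2212*4*4 = -2212*16 = -316*112 = -35392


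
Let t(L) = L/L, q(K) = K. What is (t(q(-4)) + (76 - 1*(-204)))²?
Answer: 78961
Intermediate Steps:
t(L) = 1
(t(q(-4)) + (76 - 1*(-204)))² = (1 + (76 - 1*(-204)))² = (1 + (76 + 204))² = (1 + 280)² = 281² = 78961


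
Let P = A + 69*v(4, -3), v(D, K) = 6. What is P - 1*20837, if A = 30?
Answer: -20393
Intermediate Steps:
P = 444 (P = 30 + 69*6 = 30 + 414 = 444)
P - 1*20837 = 444 - 1*20837 = 444 - 20837 = -20393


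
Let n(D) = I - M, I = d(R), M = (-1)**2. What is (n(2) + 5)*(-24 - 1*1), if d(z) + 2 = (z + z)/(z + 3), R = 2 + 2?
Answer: -550/7 ≈ -78.571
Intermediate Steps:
R = 4
d(z) = -2 + 2*z/(3 + z) (d(z) = -2 + (z + z)/(z + 3) = -2 + (2*z)/(3 + z) = -2 + 2*z/(3 + z))
M = 1
I = -6/7 (I = -6/(3 + 4) = -6/7 ≈ -0.85714)
n(D) = -13/7 (n(D) = -6/7 - 1*1 = -6/7 - 1 = -13/7)
(n(2) + 5)*(-24 - 1*1) = (-13/7 + 5)*(-24 - 1*1) = 22*(-24 - 1)/7 = (22/7)*(-25) = -550/7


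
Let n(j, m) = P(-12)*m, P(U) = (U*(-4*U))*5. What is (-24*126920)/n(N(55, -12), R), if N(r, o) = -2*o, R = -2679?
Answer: -167/423 ≈ -0.39480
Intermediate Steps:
P(U) = -20*U**2 (P(U) = -4*U**2*5 = -20*U**2)
n(j, m) = -2880*m (n(j, m) = (-20*(-12)**2)*m = (-20*144)*m = -2880*m)
(-24*126920)/n(N(55, -12), R) = (-24*126920)/((-2880*(-2679))) = -3046080/7715520 = -3046080*1/7715520 = -167/423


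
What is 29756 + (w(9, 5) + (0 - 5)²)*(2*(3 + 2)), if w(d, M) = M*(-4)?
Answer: 29806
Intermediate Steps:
w(d, M) = -4*M
29756 + (w(9, 5) + (0 - 5)²)*(2*(3 + 2)) = 29756 + (-4*5 + (0 - 5)²)*(2*(3 + 2)) = 29756 + (-20 + (-5)²)*(2*5) = 29756 + (-20 + 25)*10 = 29756 + 5*10 = 29756 + 50 = 29806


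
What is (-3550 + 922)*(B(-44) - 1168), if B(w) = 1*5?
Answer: 3056364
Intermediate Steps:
B(w) = 5
(-3550 + 922)*(B(-44) - 1168) = (-3550 + 922)*(5 - 1168) = -2628*(-1163) = 3056364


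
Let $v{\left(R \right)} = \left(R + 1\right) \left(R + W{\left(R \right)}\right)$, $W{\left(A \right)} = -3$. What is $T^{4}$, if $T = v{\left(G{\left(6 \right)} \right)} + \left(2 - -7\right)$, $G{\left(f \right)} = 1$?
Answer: $625$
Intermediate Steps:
$v{\left(R \right)} = \left(1 + R\right) \left(-3 + R\right)$ ($v{\left(R \right)} = \left(R + 1\right) \left(R - 3\right) = \left(1 + R\right) \left(-3 + R\right)$)
$T = 5$ ($T = \left(-3 + 1^{2} - 2\right) + \left(2 - -7\right) = \left(-3 + 1 - 2\right) + \left(2 + 7\right) = -4 + 9 = 5$)
$T^{4} = 5^{4} = 625$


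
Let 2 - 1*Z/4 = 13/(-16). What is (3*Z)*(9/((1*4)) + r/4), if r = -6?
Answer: 405/16 ≈ 25.313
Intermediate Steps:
Z = 45/4 (Z = 8 - 52/(-16) = 8 - 52*(-1)/16 = 8 - 4*(-13/16) = 8 + 13/4 = 45/4 ≈ 11.250)
(3*Z)*(9/((1*4)) + r/4) = (3*(45/4))*(9/((1*4)) - 6/4) = 135*(9/4 - 6*¼)/4 = 135*(9*(¼) - 3/2)/4 = 135*(9/4 - 3/2)/4 = (135/4)*(¾) = 405/16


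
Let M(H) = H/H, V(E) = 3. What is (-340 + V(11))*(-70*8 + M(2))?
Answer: 188383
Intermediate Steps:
M(H) = 1
(-340 + V(11))*(-70*8 + M(2)) = (-340 + 3)*(-70*8 + 1) = -337*(-560 + 1) = -337*(-559) = 188383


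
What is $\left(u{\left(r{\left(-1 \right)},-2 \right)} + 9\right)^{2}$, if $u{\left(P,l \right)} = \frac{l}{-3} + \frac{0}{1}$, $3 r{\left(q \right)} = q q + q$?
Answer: $\frac{841}{9} \approx 93.444$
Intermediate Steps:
$r{\left(q \right)} = \frac{q}{3} + \frac{q^{2}}{3}$ ($r{\left(q \right)} = \frac{q q + q}{3} = \frac{q^{2} + q}{3} = \frac{q + q^{2}}{3} = \frac{q}{3} + \frac{q^{2}}{3}$)
$u{\left(P,l \right)} = - \frac{l}{3}$ ($u{\left(P,l \right)} = l \left(- \frac{1}{3}\right) + 0 \cdot 1 = - \frac{l}{3} + 0 = - \frac{l}{3}$)
$\left(u{\left(r{\left(-1 \right)},-2 \right)} + 9\right)^{2} = \left(\left(- \frac{1}{3}\right) \left(-2\right) + 9\right)^{2} = \left(\frac{2}{3} + 9\right)^{2} = \left(\frac{29}{3}\right)^{2} = \frac{841}{9}$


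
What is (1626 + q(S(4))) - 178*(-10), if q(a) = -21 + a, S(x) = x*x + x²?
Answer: 3417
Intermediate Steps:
S(x) = 2*x² (S(x) = x² + x² = 2*x²)
(1626 + q(S(4))) - 178*(-10) = (1626 + (-21 + 2*4²)) - 178*(-10) = (1626 + (-21 + 2*16)) + 1780 = (1626 + (-21 + 32)) + 1780 = (1626 + 11) + 1780 = 1637 + 1780 = 3417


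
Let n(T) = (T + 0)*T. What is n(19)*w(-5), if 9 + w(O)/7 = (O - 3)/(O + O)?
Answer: -103607/5 ≈ -20721.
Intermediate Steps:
w(O) = -63 + 7*(-3 + O)/(2*O) (w(O) = -63 + 7*((O - 3)/(O + O)) = -63 + 7*((-3 + O)/((2*O))) = -63 + 7*((-3 + O)*(1/(2*O))) = -63 + 7*((-3 + O)/(2*O)) = -63 + 7*(-3 + O)/(2*O))
n(T) = T² (n(T) = T*T = T²)
n(19)*w(-5) = 19²*((7/2)*(-3 - 17*(-5))/(-5)) = 361*((7/2)*(-⅕)*(-3 + 85)) = 361*((7/2)*(-⅕)*82) = 361*(-287/5) = -103607/5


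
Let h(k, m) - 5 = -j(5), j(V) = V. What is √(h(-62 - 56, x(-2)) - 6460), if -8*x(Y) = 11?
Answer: 2*I*√1615 ≈ 80.374*I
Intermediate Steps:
x(Y) = -11/8 (x(Y) = -⅛*11 = -11/8)
h(k, m) = 0 (h(k, m) = 5 - 1*5 = 5 - 5 = 0)
√(h(-62 - 56, x(-2)) - 6460) = √(0 - 6460) = √(-6460) = 2*I*√1615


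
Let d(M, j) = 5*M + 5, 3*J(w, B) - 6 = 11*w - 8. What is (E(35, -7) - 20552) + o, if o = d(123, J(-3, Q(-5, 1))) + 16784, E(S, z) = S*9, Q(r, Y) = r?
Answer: -2833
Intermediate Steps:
J(w, B) = -⅔ + 11*w/3 (J(w, B) = 2 + (11*w - 8)/3 = 2 + (-8 + 11*w)/3 = 2 + (-8/3 + 11*w/3) = -⅔ + 11*w/3)
d(M, j) = 5 + 5*M
E(S, z) = 9*S
o = 17404 (o = (5 + 5*123) + 16784 = (5 + 615) + 16784 = 620 + 16784 = 17404)
(E(35, -7) - 20552) + o = (9*35 - 20552) + 17404 = (315 - 20552) + 17404 = -20237 + 17404 = -2833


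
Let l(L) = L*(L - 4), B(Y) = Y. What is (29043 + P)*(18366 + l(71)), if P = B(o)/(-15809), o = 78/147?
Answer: 520218907871051/774641 ≈ 6.7156e+8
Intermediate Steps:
o = 26/49 (o = 78*(1/147) = 26/49 ≈ 0.53061)
l(L) = L*(-4 + L)
P = -26/774641 (P = (26/49)/(-15809) = (26/49)*(-1/15809) = -26/774641 ≈ -3.3564e-5)
(29043 + P)*(18366 + l(71)) = (29043 - 26/774641)*(18366 + 71*(-4 + 71)) = 22497898537*(18366 + 71*67)/774641 = 22497898537*(18366 + 4757)/774641 = (22497898537/774641)*23123 = 520218907871051/774641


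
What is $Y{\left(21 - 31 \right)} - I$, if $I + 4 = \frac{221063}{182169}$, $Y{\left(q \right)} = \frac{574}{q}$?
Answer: $- \frac{49744438}{910845} \approx -54.614$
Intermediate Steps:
$I = - \frac{507613}{182169}$ ($I = -4 + \frac{221063}{182169} = - \frac{507613}{182169} \approx -2.7865$)
$Y{\left(21 - 31 \right)} - I = \frac{574}{21 - 31} - - \frac{507613}{182169} = \frac{574}{21 - 31} + \frac{507613}{182169} = \frac{574}{-10} + \frac{507613}{182169} = 574 \left(- \frac{1}{10}\right) + \frac{507613}{182169} = - \frac{287}{5} + \frac{507613}{182169} = - \frac{49744438}{910845}$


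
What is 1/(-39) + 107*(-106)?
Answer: -442339/39 ≈ -11342.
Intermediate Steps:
1/(-39) + 107*(-106) = -1/39 - 11342 = -442339/39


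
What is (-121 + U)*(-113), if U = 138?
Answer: -1921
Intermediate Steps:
(-121 + U)*(-113) = (-121 + 138)*(-113) = 17*(-113) = -1921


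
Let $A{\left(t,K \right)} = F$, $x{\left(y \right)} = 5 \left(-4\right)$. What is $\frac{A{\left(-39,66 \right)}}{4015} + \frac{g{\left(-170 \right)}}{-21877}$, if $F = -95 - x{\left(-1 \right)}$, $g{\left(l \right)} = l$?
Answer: $- \frac{191645}{17567231} \approx -0.010909$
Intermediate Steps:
$x{\left(y \right)} = -20$
$F = -75$ ($F = -95 - -20 = -95 + 20 = -75$)
$A{\left(t,K \right)} = -75$
$\frac{A{\left(-39,66 \right)}}{4015} + \frac{g{\left(-170 \right)}}{-21877} = - \frac{75}{4015} - \frac{170}{-21877} = \left(-75\right) \frac{1}{4015} - - \frac{170}{21877} = - \frac{15}{803} + \frac{170}{21877} = - \frac{191645}{17567231}$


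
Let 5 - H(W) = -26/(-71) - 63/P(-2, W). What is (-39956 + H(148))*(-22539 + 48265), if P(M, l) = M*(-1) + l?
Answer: -1824306024317/1775 ≈ -1.0278e+9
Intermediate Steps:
P(M, l) = l - M (P(M, l) = -M + l = l - M)
H(W) = 329/71 + 63/(2 + W) (H(W) = 5 - (-26/(-71) - 63/(W - 1*(-2))) = 5 - (-26*(-1/71) - 63/(W + 2)) = 5 - (26/71 - 63/(2 + W)) = 5 + (-26/71 + 63/(2 + W)) = 329/71 + 63/(2 + W))
(-39956 + H(148))*(-22539 + 48265) = (-39956 + 7*(733 + 47*148)/(71*(2 + 148)))*(-22539 + 48265) = (-39956 + (7/71)*(733 + 6956)/150)*25726 = (-39956 + (7/71)*(1/150)*7689)*25726 = (-39956 + 17941/3550)*25726 = -141825859/3550*25726 = -1824306024317/1775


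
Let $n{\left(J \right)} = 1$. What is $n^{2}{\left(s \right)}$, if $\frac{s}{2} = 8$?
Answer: $1$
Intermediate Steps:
$s = 16$ ($s = 2 \cdot 8 = 16$)
$n^{2}{\left(s \right)} = 1^{2} = 1$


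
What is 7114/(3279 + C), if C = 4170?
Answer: 7114/7449 ≈ 0.95503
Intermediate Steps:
7114/(3279 + C) = 7114/(3279 + 4170) = 7114/7449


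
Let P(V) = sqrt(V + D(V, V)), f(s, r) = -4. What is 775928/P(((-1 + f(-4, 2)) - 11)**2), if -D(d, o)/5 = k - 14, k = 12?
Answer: 387964*sqrt(266)/133 ≈ 47575.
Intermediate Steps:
D(d, o) = 10 (D(d, o) = -5*(12 - 14) = -5*(-2) = 10)
P(V) = sqrt(10 + V) (P(V) = sqrt(V + 10) = sqrt(10 + V))
775928/P(((-1 + f(-4, 2)) - 11)**2) = 775928/(sqrt(10 + ((-1 - 4) - 11)**2)) = 775928/(sqrt(10 + (-5 - 11)**2)) = 775928/(sqrt(10 + (-16)**2)) = 775928/(sqrt(10 + 256)) = 775928/(sqrt(266)) = 775928*(sqrt(266)/266) = 387964*sqrt(266)/133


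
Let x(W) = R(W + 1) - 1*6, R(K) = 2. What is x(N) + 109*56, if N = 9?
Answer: 6100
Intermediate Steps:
x(W) = -4 (x(W) = 2 - 1*6 = 2 - 6 = -4)
x(N) + 109*56 = -4 + 109*56 = -4 + 6104 = 6100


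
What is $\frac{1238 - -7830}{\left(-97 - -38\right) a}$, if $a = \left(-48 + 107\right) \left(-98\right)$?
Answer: $\frac{4534}{170569} \approx 0.026582$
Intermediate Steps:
$a = -5782$ ($a = 59 \left(-98\right) = -5782$)
$\frac{1238 - -7830}{\left(-97 - -38\right) a} = \frac{1238 - -7830}{\left(-97 - -38\right) \left(-5782\right)} = \frac{1238 + 7830}{\left(-97 + 38\right) \left(-5782\right)} = \frac{9068}{\left(-59\right) \left(-5782\right)} = \frac{9068}{341138} = 9068 \cdot \frac{1}{341138} = \frac{4534}{170569}$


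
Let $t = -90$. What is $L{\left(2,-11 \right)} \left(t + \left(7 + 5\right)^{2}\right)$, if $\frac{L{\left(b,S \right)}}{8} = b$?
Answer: $864$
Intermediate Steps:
$L{\left(b,S \right)} = 8 b$
$L{\left(2,-11 \right)} \left(t + \left(7 + 5\right)^{2}\right) = 8 \cdot 2 \left(-90 + \left(7 + 5\right)^{2}\right) = 16 \left(-90 + 12^{2}\right) = 16 \left(-90 + 144\right) = 16 \cdot 54 = 864$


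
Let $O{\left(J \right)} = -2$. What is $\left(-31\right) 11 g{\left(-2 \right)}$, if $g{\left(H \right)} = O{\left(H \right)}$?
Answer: $682$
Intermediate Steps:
$g{\left(H \right)} = -2$
$\left(-31\right) 11 g{\left(-2 \right)} = \left(-31\right) 11 \left(-2\right) = \left(-341\right) \left(-2\right) = 682$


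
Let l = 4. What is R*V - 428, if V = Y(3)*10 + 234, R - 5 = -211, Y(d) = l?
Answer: -56872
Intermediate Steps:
Y(d) = 4
R = -206 (R = 5 - 211 = -206)
V = 274 (V = 4*10 + 234 = 40 + 234 = 274)
R*V - 428 = -206*274 - 428 = -56444 - 428 = -56872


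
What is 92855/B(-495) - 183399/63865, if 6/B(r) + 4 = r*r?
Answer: 1453019753650681/383190 ≈ 3.7919e+9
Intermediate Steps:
B(r) = 6/(-4 + r**2) (B(r) = 6/(-4 + r*r) = 6/(-4 + r**2))
92855/B(-495) - 183399/63865 = 92855/((6/(-4 + (-495)**2))) - 183399/63865 = 92855/((6/(-4 + 245025))) - 183399*1/63865 = 92855/((6/245021)) - 183399/63865 = 92855/((6*(1/245021))) - 183399/63865 = 92855/(6/245021) - 183399/63865 = 92855*(245021/6) - 183399/63865 = 22751424955/6 - 183399/63865 = 1453019753650681/383190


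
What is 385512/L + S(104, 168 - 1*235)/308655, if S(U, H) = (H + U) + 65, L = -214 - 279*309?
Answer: -7932092734/1778367225 ≈ -4.4603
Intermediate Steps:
L = -86425 (L = -214 - 86211 = -86425)
S(U, H) = 65 + H + U
385512/L + S(104, 168 - 1*235)/308655 = 385512/(-86425) + (65 + (168 - 1*235) + 104)/308655 = 385512*(-1/86425) + (65 + (168 - 235) + 104)*(1/308655) = -385512/86425 + (65 - 67 + 104)*(1/308655) = -385512/86425 + 102*(1/308655) = -385512/86425 + 34/102885 = -7932092734/1778367225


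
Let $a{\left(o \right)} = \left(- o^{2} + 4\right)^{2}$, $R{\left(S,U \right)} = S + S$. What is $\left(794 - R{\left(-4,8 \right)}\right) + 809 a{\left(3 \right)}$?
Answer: $21027$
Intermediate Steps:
$R{\left(S,U \right)} = 2 S$
$a{\left(o \right)} = \left(4 - o^{2}\right)^{2}$
$\left(794 - R{\left(-4,8 \right)}\right) + 809 a{\left(3 \right)} = \left(794 - 2 \left(-4\right)\right) + 809 \left(-4 + 3^{2}\right)^{2} = \left(794 - -8\right) + 809 \left(-4 + 9\right)^{2} = \left(794 + 8\right) + 809 \cdot 5^{2} = 802 + 809 \cdot 25 = 802 + 20225 = 21027$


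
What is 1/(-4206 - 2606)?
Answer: -1/6812 ≈ -0.00014680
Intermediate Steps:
1/(-4206 - 2606) = 1/(-6812) = -1/6812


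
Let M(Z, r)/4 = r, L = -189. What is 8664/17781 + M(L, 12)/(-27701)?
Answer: 79715992/164183827 ≈ 0.48553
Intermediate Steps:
M(Z, r) = 4*r
8664/17781 + M(L, 12)/(-27701) = 8664/17781 + (4*12)/(-27701) = 8664*(1/17781) + 48*(-1/27701) = 2888/5927 - 48/27701 = 79715992/164183827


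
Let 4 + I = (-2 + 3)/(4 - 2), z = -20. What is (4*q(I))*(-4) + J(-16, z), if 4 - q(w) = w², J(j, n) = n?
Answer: 112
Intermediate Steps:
I = -7/2 (I = -4 + (-2 + 3)/(4 - 2) = -4 + 1/2 = -4 + 1*(½) = -4 + ½ = -7/2 ≈ -3.5000)
q(w) = 4 - w²
(4*q(I))*(-4) + J(-16, z) = (4*(4 - (-7/2)²))*(-4) - 20 = (4*(4 - 1*49/4))*(-4) - 20 = (4*(4 - 49/4))*(-4) - 20 = (4*(-33/4))*(-4) - 20 = -33*(-4) - 20 = 132 - 20 = 112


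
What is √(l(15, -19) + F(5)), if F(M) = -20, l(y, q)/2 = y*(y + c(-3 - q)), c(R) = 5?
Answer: 2*√145 ≈ 24.083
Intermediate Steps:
l(y, q) = 2*y*(5 + y) (l(y, q) = 2*(y*(y + 5)) = 2*(y*(5 + y)) = 2*y*(5 + y))
√(l(15, -19) + F(5)) = √(2*15*(5 + 15) - 20) = √(2*15*20 - 20) = √(600 - 20) = √580 = 2*√145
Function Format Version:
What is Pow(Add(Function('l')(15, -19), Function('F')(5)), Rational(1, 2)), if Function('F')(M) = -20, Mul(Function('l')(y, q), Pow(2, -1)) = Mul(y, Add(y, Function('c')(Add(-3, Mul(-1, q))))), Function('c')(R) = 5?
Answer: Mul(2, Pow(145, Rational(1, 2))) ≈ 24.083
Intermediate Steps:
Function('l')(y, q) = Mul(2, y, Add(5, y)) (Function('l')(y, q) = Mul(2, Mul(y, Add(y, 5))) = Mul(2, Mul(y, Add(5, y))) = Mul(2, y, Add(5, y)))
Pow(Add(Function('l')(15, -19), Function('F')(5)), Rational(1, 2)) = Pow(Add(Mul(2, 15, Add(5, 15)), -20), Rational(1, 2)) = Pow(Add(Mul(2, 15, 20), -20), Rational(1, 2)) = Pow(Add(600, -20), Rational(1, 2)) = Pow(580, Rational(1, 2)) = Mul(2, Pow(145, Rational(1, 2)))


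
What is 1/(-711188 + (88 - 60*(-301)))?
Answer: -1/693040 ≈ -1.4429e-6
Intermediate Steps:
1/(-711188 + (88 - 60*(-301))) = 1/(-711188 + (88 + 18060)) = 1/(-711188 + 18148) = 1/(-693040) = -1/693040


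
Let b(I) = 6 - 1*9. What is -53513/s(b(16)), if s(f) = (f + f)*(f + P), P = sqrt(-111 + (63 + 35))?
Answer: -53513/44 - 53513*I*sqrt(13)/132 ≈ -1216.2 - 1461.7*I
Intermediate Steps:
b(I) = -3 (b(I) = 6 - 9 = -3)
P = I*sqrt(13) (P = sqrt(-111 + 98) = sqrt(-13) = I*sqrt(13) ≈ 3.6056*I)
s(f) = 2*f*(f + I*sqrt(13)) (s(f) = (f + f)*(f + I*sqrt(13)) = (2*f)*(f + I*sqrt(13)) = 2*f*(f + I*sqrt(13)))
-53513/s(b(16)) = -53513*(-1/(6*(-3 + I*sqrt(13)))) = -53513/(18 - 6*I*sqrt(13))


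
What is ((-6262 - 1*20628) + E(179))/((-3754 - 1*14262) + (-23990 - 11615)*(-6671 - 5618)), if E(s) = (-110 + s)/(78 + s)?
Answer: -363719/5918193687 ≈ -6.1458e-5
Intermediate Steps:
E(s) = (-110 + s)/(78 + s)
((-6262 - 1*20628) + E(179))/((-3754 - 1*14262) + (-23990 - 11615)*(-6671 - 5618)) = ((-6262 - 1*20628) + (-110 + 179)/(78 + 179))/((-3754 - 1*14262) + (-23990 - 11615)*(-6671 - 5618)) = ((-6262 - 20628) + 69/257)/((-3754 - 14262) - 35605*(-12289)) = (-26890 + (1/257)*69)/(-18016 + 437549845) = (-26890 + 69/257)/437531829 = -6910661/257*1/437531829 = -363719/5918193687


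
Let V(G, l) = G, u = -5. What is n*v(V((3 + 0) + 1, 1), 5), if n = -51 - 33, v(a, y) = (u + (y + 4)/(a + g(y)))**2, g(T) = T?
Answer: -1344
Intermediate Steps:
v(a, y) = (-5 + (4 + y)/(a + y))**2 (v(a, y) = (-5 + (y + 4)/(a + y))**2 = (-5 + (4 + y)/(a + y))**2)
n = -84
n*v(V((3 + 0) + 1, 1), 5) = -84*(4 - 5*((3 + 0) + 1) - 4*5)**2/(((3 + 0) + 1) + 5)**2 = -84*(4 - 5*(3 + 1) - 20)**2/((3 + 1) + 5)**2 = -84*(4 - 5*4 - 20)**2/(4 + 5)**2 = -84*(4 - 20 - 20)**2/9**2 = -28*(-36)**2/27 = -28*1296/27 = -84*16 = -1344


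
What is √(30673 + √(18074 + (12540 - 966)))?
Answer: √(30673 + 4*√1853) ≈ 175.63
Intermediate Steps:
√(30673 + √(18074 + (12540 - 966))) = √(30673 + √(18074 + 11574)) = √(30673 + √29648) = √(30673 + 4*√1853)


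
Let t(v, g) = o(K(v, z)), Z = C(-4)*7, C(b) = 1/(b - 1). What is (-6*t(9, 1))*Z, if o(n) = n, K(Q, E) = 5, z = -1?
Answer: 42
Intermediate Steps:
C(b) = 1/(-1 + b)
Z = -7/5 (Z = 7/(-1 - 4) = 7/(-5) = -⅕*7 = -7/5 ≈ -1.4000)
t(v, g) = 5
(-6*t(9, 1))*Z = -6*5*(-7/5) = -30*(-7/5) = 42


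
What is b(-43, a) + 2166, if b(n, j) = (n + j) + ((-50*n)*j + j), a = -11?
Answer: -21549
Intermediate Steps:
b(n, j) = n + 2*j - 50*j*n (b(n, j) = (j + n) + (-50*j*n + j) = (j + n) + (j - 50*j*n) = n + 2*j - 50*j*n)
b(-43, a) + 2166 = (-43 + 2*(-11) - 50*(-11)*(-43)) + 2166 = (-43 - 22 - 23650) + 2166 = -23715 + 2166 = -21549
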